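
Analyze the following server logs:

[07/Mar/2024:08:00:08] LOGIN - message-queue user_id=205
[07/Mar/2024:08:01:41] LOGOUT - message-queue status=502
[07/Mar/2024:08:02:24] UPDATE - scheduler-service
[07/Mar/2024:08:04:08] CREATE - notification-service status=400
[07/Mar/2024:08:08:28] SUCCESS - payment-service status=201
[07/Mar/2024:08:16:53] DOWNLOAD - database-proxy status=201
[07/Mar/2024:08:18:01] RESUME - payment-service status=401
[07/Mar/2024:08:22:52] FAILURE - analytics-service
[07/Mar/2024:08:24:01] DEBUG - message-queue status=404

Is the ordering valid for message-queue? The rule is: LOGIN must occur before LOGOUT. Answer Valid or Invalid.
Valid

To validate ordering:

1. Required order: LOGIN → LOGOUT
2. Rule: LOGIN must occur before LOGOUT
3. Check actual order of events for message-queue
4. Result: Valid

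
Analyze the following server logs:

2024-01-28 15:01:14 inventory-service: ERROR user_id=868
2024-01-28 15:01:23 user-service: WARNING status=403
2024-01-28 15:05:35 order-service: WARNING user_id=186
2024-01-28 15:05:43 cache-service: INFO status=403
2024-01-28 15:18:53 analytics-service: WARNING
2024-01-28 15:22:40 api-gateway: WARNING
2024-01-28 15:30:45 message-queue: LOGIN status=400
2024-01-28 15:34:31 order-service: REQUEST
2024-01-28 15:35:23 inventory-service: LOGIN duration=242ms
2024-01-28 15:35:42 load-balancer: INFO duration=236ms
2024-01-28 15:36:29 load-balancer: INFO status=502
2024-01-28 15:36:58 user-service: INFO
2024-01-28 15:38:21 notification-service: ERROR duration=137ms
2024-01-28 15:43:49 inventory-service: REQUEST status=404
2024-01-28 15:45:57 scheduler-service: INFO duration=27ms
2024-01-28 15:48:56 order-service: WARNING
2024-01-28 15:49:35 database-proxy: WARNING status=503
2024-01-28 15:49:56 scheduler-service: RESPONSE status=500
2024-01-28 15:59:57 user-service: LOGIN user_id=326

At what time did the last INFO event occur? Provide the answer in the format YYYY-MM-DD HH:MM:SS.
2024-01-28 15:45:57

To find the last event:

1. Filter for all INFO events
2. Sort by timestamp
3. Select the last one
4. Timestamp: 2024-01-28 15:45:57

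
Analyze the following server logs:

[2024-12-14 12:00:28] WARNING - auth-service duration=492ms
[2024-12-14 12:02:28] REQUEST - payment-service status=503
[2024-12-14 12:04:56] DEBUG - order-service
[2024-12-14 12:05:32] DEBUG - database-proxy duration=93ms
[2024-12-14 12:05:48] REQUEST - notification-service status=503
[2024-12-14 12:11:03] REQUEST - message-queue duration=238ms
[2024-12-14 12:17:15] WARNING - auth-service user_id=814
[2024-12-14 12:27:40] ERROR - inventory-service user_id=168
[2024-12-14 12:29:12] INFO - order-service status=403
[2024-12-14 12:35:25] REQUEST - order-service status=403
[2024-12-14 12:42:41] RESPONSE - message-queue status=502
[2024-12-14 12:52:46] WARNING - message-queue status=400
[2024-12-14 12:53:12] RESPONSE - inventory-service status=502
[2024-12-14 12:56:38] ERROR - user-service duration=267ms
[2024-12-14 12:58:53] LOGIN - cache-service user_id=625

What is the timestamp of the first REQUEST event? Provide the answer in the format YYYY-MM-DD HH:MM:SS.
2024-12-14 12:02:28

To find the first event:

1. Filter for all REQUEST events
2. Sort by timestamp
3. Select the first one
4. Timestamp: 2024-12-14 12:02:28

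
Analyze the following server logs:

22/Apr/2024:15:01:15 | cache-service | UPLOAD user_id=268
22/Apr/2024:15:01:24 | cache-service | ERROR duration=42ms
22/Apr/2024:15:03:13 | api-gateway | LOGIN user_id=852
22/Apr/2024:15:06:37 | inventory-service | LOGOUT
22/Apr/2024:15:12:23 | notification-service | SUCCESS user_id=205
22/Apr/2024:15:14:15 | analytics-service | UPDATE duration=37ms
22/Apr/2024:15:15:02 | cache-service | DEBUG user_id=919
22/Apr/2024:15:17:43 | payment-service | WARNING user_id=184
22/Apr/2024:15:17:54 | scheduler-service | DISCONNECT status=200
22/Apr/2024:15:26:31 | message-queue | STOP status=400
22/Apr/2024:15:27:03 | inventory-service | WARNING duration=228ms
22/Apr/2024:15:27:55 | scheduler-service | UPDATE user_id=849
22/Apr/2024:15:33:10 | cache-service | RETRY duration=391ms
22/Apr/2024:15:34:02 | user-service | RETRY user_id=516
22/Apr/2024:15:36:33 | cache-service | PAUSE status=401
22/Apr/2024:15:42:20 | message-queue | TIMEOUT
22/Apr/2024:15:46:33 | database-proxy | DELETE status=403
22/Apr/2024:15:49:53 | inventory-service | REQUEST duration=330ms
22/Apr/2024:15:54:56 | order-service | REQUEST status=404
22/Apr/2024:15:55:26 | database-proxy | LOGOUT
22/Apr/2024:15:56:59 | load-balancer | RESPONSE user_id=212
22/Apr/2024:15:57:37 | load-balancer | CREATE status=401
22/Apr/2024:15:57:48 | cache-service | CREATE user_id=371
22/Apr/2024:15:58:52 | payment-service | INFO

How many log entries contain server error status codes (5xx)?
0

To find matching entries:

1. Pattern to match: server error status codes (5xx)
2. Scan each log entry for the pattern
3. Count matches: 0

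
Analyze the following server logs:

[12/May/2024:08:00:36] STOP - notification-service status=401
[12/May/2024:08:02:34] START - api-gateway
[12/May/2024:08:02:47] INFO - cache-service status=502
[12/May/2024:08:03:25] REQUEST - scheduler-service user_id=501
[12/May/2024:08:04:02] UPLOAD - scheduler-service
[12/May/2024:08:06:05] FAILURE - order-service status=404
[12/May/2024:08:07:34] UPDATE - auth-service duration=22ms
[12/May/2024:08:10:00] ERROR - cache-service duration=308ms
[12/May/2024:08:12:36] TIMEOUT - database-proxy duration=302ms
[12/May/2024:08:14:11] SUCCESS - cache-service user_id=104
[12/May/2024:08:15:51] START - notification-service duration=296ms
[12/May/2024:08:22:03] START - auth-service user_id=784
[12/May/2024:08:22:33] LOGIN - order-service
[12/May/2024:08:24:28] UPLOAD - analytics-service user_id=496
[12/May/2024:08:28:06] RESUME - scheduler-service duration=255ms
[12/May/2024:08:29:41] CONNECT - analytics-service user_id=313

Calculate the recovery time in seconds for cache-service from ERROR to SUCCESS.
251

To calculate recovery time:

1. Find ERROR event for cache-service: 12/May/2024:08:10:00
2. Find next SUCCESS event for cache-service: 12/May/2024:08:14:11
3. Recovery time: 12/May/2024:08:14:11 - 12/May/2024:08:10:00 = 251 seconds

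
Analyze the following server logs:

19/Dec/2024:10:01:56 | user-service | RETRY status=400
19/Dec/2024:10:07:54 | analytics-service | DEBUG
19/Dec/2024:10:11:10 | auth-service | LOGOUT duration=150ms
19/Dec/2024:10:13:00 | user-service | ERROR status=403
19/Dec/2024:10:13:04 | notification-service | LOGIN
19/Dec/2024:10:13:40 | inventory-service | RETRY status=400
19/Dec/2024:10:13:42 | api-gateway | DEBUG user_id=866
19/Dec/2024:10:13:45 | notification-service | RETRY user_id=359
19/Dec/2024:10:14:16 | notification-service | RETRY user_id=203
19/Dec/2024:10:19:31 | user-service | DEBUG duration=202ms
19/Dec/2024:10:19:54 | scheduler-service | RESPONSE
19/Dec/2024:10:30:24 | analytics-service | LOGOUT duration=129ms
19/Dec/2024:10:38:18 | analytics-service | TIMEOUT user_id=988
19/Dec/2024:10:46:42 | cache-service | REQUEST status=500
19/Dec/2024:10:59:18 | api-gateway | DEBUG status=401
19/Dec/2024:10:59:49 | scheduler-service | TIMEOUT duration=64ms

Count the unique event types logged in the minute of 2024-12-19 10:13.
4

To count unique event types:

1. Filter events in the minute starting at 2024-12-19 10:13
2. Extract event types from matching entries
3. Count unique types: 4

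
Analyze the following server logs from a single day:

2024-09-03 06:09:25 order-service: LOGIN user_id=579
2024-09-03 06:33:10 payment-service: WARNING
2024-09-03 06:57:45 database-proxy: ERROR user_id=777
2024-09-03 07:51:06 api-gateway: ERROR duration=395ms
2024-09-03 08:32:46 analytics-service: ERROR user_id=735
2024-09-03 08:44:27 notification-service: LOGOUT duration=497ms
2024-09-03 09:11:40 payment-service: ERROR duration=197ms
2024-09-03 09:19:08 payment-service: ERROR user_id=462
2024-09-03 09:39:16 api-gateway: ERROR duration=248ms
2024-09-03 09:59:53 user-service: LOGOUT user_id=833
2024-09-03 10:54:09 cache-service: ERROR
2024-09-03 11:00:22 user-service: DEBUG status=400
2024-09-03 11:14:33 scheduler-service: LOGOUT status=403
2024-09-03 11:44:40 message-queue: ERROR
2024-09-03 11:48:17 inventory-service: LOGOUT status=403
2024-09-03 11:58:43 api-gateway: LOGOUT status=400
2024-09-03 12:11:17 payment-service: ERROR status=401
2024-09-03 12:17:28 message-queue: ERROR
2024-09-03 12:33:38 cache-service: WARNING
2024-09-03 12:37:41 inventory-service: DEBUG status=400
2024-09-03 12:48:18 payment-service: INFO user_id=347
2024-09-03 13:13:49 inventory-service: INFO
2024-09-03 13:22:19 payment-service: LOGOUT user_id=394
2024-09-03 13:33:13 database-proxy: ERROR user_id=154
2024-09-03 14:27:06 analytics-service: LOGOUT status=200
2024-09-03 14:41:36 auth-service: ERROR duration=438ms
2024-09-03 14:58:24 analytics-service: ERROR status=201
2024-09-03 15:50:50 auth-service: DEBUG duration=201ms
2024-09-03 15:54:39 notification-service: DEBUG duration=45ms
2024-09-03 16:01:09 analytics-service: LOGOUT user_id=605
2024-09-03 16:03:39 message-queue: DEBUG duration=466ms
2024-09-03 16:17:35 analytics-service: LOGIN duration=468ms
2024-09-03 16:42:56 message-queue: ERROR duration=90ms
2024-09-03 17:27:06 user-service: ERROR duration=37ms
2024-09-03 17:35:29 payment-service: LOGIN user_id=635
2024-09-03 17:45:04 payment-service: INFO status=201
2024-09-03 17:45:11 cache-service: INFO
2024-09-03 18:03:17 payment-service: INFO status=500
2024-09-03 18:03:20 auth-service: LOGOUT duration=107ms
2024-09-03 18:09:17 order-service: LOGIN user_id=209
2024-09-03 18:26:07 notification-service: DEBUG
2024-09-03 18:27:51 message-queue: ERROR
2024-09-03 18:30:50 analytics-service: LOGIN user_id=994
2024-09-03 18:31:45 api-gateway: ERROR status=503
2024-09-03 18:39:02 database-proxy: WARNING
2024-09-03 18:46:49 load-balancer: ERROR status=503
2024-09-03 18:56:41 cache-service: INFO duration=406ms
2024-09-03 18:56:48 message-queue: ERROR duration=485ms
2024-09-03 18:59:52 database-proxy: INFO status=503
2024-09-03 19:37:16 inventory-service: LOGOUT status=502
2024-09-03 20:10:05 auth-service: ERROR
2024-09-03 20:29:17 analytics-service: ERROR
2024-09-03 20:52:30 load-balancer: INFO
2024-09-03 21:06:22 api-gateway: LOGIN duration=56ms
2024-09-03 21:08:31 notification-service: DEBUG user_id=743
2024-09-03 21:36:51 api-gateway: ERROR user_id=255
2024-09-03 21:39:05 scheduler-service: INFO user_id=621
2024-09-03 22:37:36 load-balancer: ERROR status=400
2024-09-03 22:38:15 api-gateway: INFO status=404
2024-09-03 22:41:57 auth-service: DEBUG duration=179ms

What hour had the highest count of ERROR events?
18

To find the peak hour:

1. Group all ERROR events by hour
2. Count events in each hour
3. Find hour with maximum count
4. Peak hour: 18 (with 4 events)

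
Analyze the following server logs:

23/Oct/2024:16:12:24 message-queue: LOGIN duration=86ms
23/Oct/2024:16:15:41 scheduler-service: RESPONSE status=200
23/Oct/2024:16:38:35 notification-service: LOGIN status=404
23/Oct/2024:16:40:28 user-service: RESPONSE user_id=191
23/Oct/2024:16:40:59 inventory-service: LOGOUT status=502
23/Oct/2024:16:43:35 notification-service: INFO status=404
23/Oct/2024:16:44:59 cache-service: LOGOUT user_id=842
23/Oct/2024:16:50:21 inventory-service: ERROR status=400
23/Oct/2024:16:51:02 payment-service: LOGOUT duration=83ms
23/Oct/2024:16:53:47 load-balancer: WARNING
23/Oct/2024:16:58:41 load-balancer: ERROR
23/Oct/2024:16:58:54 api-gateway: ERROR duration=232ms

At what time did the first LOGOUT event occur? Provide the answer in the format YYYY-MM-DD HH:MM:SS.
2024-10-23 16:40:59

To find the first event:

1. Filter for all LOGOUT events
2. Sort by timestamp
3. Select the first one
4. Timestamp: 2024-10-23 16:40:59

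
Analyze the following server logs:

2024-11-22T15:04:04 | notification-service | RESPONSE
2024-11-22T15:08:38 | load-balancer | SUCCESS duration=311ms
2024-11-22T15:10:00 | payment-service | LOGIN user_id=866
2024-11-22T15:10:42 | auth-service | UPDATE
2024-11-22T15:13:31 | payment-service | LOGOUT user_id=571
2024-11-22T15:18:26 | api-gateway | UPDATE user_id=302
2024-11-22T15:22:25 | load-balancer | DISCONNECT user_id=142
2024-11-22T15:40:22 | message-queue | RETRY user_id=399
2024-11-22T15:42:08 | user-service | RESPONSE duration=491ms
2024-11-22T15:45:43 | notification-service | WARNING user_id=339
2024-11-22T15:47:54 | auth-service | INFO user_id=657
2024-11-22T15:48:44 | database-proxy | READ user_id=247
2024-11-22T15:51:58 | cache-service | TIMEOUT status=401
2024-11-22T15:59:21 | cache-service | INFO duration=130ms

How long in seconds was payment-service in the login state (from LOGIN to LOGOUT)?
211

To calculate state duration:

1. Find LOGIN event for payment-service: 2024-11-22T15:10:00
2. Find LOGOUT event for payment-service: 2024-11-22T15:13:31
3. Calculate duration: 2024-11-22T15:13:31 - 2024-11-22T15:10:00 = 211 seconds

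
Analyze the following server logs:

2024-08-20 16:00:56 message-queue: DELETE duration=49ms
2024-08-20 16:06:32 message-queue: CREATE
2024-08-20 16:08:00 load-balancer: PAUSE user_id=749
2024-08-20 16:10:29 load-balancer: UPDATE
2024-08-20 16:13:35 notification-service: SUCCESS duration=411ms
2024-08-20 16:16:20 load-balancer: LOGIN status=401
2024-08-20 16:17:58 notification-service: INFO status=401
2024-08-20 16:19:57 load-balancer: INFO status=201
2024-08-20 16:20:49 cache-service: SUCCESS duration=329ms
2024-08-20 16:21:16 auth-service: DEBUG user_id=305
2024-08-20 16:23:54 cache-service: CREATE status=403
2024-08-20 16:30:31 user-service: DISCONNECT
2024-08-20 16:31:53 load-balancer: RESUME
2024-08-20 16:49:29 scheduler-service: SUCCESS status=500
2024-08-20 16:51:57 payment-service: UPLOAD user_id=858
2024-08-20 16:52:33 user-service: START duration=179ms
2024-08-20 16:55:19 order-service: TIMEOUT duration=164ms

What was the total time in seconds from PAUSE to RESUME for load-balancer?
1433

To calculate state duration:

1. Find PAUSE event for load-balancer: 2024-08-20 16:08:00
2. Find RESUME event for load-balancer: 2024-08-20 16:31:53
3. Calculate duration: 2024-08-20 16:31:53 - 2024-08-20 16:08:00 = 1433 seconds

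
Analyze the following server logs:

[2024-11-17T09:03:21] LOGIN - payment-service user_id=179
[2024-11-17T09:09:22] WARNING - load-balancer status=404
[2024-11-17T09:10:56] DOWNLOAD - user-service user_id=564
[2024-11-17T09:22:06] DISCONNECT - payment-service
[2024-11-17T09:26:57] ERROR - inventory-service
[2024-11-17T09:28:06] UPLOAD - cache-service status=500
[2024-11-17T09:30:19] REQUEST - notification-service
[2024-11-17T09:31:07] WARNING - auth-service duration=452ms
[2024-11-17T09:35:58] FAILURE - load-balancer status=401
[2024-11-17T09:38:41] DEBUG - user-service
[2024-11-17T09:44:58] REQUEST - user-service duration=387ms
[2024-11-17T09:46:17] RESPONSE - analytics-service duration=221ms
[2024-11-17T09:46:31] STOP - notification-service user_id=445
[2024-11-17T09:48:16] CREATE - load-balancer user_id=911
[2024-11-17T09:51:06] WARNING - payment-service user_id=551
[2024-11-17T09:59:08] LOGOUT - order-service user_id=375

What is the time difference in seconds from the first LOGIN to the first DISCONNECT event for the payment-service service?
1125

To find the time between events:

1. Locate the first LOGIN event for payment-service: 2024-11-17T09:03:21
2. Locate the first DISCONNECT event for payment-service: 2024-11-17T09:22:06
3. Calculate the difference: 2024-11-17T09:22:06 - 2024-11-17T09:03:21 = 1125 seconds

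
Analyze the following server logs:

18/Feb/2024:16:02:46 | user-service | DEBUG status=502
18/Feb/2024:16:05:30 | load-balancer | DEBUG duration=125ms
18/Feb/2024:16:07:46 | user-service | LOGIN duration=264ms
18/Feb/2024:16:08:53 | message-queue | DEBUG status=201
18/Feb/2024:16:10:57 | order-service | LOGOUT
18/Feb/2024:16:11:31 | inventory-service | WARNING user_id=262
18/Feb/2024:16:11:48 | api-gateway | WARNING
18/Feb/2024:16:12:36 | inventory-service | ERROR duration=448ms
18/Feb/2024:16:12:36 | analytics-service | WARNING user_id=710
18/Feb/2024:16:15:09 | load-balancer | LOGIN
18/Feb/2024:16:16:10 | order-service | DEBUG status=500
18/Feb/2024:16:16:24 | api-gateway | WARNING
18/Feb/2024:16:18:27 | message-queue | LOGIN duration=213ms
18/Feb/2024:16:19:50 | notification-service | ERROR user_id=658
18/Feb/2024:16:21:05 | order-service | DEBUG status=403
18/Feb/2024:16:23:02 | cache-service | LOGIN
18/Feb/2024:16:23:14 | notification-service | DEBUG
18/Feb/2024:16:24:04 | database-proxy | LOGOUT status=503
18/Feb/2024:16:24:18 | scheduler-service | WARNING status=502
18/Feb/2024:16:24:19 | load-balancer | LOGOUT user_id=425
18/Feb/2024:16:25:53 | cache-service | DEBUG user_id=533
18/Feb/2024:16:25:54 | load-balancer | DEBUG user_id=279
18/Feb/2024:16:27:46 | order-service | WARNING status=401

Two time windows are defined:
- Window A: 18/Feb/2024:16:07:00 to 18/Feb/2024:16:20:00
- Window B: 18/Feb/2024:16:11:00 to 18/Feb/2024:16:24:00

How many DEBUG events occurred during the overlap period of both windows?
1

To find overlap events:

1. Window A: 18/Feb/2024:16:07:00 to 18/Feb/2024:16:20:00
2. Window B: 18/Feb/2024:16:11:00 to 18/Feb/2024:16:24:00
3. Overlap period: 18/Feb/2024:16:11:00 to 18/Feb/2024:16:20:00
4. Count DEBUG events in overlap: 1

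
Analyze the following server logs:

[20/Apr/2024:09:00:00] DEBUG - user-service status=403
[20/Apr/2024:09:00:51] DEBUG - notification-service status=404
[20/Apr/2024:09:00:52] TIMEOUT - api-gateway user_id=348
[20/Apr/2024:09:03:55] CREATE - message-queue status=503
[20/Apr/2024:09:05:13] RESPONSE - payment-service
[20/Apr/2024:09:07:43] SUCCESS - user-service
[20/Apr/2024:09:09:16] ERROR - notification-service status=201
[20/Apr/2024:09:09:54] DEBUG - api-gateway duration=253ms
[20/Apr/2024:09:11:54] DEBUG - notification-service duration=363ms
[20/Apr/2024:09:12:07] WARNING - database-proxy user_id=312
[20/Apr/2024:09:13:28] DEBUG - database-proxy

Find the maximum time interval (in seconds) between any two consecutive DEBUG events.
543

To find the longest gap:

1. Extract all DEBUG events in chronological order
2. Calculate time differences between consecutive events
3. Find the maximum difference
4. Longest gap: 543 seconds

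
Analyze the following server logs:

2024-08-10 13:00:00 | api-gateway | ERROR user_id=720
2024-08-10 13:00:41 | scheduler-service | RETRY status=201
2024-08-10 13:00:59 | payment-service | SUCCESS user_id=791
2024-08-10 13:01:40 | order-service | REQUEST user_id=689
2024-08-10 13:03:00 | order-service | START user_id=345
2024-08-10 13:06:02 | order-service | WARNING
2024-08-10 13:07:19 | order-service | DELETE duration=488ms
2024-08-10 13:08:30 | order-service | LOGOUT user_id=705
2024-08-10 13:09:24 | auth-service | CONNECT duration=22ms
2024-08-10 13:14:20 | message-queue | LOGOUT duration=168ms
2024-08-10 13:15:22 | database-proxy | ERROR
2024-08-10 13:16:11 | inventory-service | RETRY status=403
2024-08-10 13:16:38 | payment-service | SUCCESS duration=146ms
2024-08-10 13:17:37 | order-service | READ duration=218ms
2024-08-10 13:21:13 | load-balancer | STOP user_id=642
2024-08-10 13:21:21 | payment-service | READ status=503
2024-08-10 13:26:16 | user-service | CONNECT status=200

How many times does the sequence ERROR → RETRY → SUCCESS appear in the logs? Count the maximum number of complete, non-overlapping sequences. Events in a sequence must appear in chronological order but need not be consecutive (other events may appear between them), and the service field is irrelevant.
2

To count sequences:

1. Look for pattern: ERROR → RETRY → SUCCESS
2. Greedily scan the log in chronological order, matching each sequence element in turn (ignoring service)
3. Each time the full pattern completes, increment the count and restart matching from the next event
4. Complete non-overlapping sequences found: 2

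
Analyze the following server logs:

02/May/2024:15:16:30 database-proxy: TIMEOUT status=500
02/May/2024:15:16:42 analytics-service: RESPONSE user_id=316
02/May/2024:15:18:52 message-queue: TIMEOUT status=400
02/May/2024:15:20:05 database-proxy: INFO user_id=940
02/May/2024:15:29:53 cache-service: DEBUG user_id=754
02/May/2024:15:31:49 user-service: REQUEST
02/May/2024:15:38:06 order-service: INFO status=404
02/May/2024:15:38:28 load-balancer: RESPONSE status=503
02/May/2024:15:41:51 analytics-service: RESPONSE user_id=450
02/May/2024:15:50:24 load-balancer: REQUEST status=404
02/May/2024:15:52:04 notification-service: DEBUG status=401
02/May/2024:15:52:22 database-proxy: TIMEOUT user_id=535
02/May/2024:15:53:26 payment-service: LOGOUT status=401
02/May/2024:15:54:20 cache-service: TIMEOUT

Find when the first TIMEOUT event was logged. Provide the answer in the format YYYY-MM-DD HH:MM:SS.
2024-05-02 15:16:30

To find the first event:

1. Filter for all TIMEOUT events
2. Sort by timestamp
3. Select the first one
4. Timestamp: 2024-05-02 15:16:30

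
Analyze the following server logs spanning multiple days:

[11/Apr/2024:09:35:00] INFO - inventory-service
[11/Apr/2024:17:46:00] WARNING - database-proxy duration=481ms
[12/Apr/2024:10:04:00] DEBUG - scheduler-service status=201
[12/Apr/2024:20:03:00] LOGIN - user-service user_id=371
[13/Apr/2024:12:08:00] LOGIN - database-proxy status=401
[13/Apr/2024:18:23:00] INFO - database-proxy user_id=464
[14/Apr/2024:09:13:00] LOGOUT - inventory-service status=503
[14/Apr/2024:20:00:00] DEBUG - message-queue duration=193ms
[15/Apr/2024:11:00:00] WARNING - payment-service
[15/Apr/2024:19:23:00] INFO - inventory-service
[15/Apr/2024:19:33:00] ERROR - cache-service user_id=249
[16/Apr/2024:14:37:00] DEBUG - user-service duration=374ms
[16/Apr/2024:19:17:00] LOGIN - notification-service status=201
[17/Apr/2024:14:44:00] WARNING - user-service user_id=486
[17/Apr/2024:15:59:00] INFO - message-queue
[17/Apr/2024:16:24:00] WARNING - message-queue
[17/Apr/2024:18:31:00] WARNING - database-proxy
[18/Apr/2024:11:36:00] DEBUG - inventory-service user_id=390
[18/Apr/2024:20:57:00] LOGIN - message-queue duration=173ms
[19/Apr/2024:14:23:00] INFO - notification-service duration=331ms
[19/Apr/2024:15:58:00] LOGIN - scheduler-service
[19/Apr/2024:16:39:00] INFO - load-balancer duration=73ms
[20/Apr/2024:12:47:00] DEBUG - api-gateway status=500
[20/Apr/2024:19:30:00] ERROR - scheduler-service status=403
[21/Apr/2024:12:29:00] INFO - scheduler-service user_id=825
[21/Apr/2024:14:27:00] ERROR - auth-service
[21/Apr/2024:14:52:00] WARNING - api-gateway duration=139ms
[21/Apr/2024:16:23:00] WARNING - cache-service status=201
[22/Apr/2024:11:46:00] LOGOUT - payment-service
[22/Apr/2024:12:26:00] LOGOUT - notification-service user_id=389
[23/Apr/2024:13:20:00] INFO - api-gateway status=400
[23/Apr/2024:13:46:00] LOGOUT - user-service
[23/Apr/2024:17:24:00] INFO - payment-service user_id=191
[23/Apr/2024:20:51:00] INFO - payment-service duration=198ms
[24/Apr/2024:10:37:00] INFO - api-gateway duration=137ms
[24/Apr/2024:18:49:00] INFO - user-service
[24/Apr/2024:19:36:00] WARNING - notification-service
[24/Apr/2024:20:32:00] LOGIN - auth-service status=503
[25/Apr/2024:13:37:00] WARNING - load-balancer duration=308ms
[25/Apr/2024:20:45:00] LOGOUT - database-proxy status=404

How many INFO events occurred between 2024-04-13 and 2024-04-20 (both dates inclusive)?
5

To filter by date range:

1. Date range: 2024-04-13 through 2024-04-20, both dates inclusive
2. Filter for INFO events whose date falls in this range
3. Count matching events: 5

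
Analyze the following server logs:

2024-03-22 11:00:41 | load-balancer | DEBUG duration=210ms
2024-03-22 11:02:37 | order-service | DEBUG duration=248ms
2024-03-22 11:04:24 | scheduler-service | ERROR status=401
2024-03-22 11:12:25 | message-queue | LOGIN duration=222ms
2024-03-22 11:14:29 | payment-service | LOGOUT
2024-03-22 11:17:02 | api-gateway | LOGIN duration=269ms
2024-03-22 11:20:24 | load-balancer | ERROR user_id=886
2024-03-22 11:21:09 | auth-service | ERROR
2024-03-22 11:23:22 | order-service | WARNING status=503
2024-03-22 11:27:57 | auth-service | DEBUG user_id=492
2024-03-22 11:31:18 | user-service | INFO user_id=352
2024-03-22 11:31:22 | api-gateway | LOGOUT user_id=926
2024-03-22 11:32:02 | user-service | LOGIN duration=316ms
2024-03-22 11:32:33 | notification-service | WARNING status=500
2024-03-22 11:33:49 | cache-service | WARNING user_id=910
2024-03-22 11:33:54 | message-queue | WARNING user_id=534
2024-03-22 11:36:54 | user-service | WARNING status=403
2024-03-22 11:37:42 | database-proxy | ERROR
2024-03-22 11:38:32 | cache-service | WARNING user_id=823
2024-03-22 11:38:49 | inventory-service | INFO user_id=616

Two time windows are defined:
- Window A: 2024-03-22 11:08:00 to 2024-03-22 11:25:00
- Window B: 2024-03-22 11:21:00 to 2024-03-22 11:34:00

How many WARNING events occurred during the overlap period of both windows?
1

To find overlap events:

1. Window A: 2024-03-22 11:08:00 to 2024-03-22 11:25:00
2. Window B: 2024-03-22 11:21:00 to 2024-03-22 11:34:00
3. Overlap period: 2024-03-22 11:21:00 to 2024-03-22 11:25:00
4. Count WARNING events in overlap: 1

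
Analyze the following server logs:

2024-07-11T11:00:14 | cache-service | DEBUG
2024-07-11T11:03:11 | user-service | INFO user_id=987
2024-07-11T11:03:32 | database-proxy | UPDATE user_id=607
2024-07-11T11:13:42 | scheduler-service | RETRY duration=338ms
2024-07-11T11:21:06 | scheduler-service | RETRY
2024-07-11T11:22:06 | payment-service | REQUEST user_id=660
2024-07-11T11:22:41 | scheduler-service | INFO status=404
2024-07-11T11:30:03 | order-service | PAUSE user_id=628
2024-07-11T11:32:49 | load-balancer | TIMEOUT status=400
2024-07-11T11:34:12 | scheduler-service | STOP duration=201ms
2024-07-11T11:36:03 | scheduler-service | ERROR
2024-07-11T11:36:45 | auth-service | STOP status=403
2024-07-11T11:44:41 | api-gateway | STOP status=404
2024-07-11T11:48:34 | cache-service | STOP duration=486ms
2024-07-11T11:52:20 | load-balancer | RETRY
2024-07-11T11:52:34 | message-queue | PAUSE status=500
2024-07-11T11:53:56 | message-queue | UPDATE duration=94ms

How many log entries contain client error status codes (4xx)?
4

To find matching entries:

1. Pattern to match: client error status codes (4xx)
2. Scan each log entry for the pattern
3. Count matches: 4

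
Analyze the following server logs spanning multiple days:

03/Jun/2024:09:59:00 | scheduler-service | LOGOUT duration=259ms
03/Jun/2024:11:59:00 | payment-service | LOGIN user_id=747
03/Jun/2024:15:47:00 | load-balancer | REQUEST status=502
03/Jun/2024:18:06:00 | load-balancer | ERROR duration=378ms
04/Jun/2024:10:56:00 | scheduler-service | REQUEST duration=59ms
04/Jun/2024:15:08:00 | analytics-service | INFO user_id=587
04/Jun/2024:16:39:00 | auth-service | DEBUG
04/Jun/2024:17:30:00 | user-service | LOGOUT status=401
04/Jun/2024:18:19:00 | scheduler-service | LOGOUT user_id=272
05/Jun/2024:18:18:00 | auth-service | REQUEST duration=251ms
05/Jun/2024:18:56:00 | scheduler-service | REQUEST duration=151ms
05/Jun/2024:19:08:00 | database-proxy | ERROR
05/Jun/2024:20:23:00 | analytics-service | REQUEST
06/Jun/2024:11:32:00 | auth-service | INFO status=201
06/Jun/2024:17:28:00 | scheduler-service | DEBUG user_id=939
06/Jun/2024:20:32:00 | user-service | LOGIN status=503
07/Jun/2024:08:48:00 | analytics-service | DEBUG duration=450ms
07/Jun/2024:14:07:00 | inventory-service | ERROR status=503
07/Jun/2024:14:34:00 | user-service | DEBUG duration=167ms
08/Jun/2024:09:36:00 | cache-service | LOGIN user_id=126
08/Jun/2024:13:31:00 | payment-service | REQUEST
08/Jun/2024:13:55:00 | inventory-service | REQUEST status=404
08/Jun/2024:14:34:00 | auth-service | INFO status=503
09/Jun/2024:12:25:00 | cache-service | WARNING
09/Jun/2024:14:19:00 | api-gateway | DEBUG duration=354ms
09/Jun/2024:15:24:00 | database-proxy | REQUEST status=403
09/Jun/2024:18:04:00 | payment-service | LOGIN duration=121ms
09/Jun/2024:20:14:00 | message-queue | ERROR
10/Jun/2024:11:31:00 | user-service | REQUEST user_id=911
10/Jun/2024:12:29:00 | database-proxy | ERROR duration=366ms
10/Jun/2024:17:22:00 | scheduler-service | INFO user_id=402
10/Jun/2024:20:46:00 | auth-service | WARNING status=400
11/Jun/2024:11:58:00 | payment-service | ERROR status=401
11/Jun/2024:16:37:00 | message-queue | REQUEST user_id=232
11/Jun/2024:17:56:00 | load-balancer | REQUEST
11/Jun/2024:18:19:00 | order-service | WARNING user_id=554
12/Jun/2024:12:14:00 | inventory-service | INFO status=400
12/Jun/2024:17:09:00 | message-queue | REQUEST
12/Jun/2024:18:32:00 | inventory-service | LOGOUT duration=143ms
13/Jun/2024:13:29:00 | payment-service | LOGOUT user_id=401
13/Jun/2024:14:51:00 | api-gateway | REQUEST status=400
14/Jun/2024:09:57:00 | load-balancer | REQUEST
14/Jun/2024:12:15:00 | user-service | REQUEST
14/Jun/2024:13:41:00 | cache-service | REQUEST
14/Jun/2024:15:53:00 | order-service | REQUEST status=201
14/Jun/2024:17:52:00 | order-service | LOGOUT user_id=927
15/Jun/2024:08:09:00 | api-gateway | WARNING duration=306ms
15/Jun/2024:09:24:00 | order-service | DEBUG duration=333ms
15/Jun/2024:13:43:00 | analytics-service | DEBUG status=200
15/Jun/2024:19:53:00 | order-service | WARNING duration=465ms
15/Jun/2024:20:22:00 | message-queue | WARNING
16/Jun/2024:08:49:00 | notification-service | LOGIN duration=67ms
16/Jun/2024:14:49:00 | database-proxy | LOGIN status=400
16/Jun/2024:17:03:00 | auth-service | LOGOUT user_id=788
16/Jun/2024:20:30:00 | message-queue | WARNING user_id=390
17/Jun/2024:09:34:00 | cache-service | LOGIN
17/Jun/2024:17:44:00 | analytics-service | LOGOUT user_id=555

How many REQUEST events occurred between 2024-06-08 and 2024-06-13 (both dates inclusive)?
8

To filter by date range:

1. Date range: 2024-06-08 through 2024-06-13, both dates inclusive
2. Filter for REQUEST events whose date falls in this range
3. Count matching events: 8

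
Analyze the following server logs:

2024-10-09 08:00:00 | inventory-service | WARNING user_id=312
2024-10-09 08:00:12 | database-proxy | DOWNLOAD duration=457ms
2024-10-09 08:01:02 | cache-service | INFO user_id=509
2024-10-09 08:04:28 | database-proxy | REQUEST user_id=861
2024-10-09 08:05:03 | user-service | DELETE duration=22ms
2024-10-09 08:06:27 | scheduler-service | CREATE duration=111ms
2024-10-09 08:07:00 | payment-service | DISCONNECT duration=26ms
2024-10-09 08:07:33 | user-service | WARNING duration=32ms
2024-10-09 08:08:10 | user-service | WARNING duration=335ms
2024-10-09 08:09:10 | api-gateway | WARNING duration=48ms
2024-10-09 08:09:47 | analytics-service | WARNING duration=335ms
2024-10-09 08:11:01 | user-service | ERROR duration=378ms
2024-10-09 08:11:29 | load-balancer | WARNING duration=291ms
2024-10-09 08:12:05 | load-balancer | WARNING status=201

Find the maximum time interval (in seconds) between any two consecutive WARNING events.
453

To find the longest gap:

1. Extract all WARNING events in chronological order
2. Calculate time differences between consecutive events
3. Find the maximum difference
4. Longest gap: 453 seconds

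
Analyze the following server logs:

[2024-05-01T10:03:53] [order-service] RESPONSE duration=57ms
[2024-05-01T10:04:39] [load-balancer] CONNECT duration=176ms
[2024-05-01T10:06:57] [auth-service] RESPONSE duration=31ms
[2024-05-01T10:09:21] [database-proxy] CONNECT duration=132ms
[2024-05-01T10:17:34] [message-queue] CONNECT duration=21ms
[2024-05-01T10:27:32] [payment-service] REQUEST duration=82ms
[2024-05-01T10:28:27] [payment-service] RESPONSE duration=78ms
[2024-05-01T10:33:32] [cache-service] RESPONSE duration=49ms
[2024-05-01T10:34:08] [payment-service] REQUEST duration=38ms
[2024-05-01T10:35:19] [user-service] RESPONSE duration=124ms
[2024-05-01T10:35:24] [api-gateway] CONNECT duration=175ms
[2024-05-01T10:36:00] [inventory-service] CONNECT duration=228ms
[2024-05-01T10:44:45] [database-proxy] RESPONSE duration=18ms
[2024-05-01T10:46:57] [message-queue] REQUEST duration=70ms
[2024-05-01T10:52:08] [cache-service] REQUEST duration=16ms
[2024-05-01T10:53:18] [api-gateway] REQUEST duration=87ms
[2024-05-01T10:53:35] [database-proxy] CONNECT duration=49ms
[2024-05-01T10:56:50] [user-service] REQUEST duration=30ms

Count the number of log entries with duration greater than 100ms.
5

To count timeouts:

1. Threshold: 100ms
2. Extract duration from each log entry
3. Count entries where duration > 100
4. Timeout count: 5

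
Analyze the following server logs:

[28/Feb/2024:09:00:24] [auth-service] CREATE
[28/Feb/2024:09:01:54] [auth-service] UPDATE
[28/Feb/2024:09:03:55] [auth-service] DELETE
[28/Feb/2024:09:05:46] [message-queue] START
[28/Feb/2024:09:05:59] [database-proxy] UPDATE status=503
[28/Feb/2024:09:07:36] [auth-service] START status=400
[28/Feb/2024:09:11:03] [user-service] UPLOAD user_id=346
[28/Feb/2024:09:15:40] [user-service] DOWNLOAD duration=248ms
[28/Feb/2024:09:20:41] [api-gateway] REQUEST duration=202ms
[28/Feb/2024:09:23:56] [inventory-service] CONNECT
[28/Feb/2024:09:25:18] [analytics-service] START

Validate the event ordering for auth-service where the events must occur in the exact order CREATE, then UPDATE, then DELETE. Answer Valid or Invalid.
Valid

To validate ordering:

1. Required order: CREATE → UPDATE → DELETE
2. Rule: the events must occur in the exact order CREATE, then UPDATE, then DELETE
3. Check actual order of events for auth-service
4. Result: Valid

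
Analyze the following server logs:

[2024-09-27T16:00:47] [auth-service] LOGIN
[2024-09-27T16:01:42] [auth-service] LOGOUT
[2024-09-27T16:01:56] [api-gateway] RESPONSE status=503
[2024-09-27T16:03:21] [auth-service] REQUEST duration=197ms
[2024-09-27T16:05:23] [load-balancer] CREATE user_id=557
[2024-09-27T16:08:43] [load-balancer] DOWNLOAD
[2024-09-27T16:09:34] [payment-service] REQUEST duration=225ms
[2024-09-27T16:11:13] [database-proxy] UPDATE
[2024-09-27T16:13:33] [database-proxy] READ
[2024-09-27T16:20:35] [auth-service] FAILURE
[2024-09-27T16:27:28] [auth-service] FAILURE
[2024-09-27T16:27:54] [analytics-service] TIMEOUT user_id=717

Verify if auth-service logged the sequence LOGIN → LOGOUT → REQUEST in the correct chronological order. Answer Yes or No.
Yes

To verify sequence order:

1. Find all events in sequence LOGIN → LOGOUT → REQUEST for auth-service
2. Extract their timestamps
3. Check if timestamps are in ascending order
4. Result: Yes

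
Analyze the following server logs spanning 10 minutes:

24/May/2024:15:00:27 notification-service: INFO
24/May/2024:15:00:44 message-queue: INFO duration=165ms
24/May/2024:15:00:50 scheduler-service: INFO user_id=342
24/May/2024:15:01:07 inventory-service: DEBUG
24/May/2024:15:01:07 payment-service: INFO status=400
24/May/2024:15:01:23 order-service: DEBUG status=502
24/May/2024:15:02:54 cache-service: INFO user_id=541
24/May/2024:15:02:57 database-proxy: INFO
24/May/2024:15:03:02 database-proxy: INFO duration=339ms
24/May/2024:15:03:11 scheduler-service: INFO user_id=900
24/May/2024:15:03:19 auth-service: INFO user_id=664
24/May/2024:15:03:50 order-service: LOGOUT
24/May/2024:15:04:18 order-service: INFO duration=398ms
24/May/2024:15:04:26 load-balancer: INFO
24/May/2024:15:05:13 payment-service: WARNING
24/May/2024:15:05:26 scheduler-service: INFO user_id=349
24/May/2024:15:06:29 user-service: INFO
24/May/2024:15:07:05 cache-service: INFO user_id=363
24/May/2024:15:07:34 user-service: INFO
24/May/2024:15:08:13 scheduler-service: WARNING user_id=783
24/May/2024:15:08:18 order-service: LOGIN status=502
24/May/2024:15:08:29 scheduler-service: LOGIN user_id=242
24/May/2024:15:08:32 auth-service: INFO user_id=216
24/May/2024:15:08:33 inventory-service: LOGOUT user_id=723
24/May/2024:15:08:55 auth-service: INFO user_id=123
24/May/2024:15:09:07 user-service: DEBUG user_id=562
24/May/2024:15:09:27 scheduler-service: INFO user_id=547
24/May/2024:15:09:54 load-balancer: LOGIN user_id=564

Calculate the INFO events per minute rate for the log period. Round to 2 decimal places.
1.8

To calculate the rate:

1. Count total INFO events: 18
2. Total time period: 10 minutes
3. Rate = 18 / 10 = 1.8 events per minute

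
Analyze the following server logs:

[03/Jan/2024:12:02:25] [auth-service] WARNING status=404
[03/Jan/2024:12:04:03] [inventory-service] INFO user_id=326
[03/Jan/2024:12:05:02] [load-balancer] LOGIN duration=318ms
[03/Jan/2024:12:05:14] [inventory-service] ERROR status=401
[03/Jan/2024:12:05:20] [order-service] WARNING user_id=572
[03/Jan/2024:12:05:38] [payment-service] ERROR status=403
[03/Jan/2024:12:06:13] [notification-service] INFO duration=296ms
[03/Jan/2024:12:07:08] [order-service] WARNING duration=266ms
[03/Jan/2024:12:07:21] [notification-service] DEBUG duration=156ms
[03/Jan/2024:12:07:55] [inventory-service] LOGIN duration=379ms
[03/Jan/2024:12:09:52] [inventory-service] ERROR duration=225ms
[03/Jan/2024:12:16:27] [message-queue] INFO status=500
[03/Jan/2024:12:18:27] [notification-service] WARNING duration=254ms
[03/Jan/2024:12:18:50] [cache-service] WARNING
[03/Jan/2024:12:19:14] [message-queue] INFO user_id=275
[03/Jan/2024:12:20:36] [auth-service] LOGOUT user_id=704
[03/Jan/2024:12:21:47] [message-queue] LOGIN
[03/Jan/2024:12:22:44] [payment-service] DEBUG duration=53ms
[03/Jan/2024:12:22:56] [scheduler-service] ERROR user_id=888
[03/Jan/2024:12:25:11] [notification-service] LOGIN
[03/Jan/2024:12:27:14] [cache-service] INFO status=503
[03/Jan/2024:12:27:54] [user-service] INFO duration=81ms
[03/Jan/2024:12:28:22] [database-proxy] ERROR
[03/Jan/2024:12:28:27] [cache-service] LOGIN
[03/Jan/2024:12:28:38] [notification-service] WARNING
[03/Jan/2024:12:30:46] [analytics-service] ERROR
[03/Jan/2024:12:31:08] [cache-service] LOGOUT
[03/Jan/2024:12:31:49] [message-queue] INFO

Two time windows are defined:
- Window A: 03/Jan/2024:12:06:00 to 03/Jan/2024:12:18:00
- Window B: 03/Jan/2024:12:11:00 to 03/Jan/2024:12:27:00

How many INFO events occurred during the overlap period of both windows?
1

To find overlap events:

1. Window A: 03/Jan/2024:12:06:00 to 03/Jan/2024:12:18:00
2. Window B: 03/Jan/2024:12:11:00 to 03/Jan/2024:12:27:00
3. Overlap period: 03/Jan/2024:12:11:00 to 03/Jan/2024:12:18:00
4. Count INFO events in overlap: 1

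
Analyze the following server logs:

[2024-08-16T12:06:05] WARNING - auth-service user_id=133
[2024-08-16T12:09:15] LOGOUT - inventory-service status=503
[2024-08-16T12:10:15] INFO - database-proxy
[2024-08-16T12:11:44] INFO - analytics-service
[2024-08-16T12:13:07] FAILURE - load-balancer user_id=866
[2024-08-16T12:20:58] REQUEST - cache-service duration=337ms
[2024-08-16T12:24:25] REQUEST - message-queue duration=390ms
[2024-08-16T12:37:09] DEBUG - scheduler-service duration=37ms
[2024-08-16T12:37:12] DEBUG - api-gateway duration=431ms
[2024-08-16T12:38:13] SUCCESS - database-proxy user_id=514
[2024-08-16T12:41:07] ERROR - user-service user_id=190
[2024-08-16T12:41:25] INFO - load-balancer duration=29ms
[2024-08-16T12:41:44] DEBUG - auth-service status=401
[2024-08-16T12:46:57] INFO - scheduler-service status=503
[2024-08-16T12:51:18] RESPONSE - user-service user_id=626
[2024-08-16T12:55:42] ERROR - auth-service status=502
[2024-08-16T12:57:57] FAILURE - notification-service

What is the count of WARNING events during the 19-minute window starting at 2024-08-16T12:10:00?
0

To count events in the time window:

1. Window boundaries: 2024-08-16T12:10:00 to 2024-08-16T12:29:00
2. Filter for WARNING events within this window
3. Count matching events: 0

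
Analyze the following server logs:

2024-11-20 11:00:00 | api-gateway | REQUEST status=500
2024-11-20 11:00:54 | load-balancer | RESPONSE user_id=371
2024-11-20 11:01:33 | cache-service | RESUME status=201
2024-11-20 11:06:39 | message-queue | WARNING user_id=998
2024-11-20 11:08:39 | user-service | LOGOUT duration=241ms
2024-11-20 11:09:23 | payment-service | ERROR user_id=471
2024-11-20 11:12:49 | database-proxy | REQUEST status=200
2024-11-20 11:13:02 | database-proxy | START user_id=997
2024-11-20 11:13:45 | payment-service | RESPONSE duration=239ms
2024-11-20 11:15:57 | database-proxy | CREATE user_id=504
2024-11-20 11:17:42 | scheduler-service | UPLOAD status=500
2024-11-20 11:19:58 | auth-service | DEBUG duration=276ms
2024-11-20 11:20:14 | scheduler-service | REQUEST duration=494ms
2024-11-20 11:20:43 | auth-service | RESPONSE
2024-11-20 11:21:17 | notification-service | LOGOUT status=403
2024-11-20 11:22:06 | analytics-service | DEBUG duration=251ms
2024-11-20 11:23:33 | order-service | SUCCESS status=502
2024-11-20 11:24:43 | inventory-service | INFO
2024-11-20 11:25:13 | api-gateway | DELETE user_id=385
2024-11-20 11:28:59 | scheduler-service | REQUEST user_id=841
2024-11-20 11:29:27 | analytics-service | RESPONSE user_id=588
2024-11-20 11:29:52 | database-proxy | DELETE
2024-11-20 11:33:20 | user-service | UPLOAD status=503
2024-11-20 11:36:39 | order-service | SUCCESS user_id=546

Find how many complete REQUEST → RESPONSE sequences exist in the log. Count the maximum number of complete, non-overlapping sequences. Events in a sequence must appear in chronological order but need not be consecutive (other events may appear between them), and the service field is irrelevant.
4

To count sequences:

1. Look for pattern: REQUEST → RESPONSE
2. Greedily scan the log in chronological order, matching each sequence element in turn (ignoring service)
3. Each time the full pattern completes, increment the count and restart matching from the next event
4. Complete non-overlapping sequences found: 4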